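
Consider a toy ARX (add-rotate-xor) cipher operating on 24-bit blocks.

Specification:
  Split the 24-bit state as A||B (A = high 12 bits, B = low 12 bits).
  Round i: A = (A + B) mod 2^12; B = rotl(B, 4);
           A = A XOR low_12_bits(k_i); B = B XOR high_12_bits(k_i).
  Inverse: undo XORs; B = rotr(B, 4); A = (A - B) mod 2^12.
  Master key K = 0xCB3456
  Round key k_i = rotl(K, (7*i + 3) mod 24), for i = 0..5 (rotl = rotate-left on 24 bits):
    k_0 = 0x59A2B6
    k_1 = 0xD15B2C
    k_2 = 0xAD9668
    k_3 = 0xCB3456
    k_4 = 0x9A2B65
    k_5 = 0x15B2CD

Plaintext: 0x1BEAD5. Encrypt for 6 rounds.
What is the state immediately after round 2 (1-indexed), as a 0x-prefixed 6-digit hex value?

s_0 = plaintext = 0x1BEAD5
s_1 = Round(s_0, k_0) = 0xE258C0
s_2 = Round(s_1, k_1) = 0xDC911D
s_3 = Round(s_2, k_2) = 0x88EB08
s_4 = Round(s_3, k_3) = 0x7C0C38
s_5 = Round(s_4, k_4) = 0x89DA2E
s_6 = Round(s_5, k_5) = 0x0063B1

0xDC911D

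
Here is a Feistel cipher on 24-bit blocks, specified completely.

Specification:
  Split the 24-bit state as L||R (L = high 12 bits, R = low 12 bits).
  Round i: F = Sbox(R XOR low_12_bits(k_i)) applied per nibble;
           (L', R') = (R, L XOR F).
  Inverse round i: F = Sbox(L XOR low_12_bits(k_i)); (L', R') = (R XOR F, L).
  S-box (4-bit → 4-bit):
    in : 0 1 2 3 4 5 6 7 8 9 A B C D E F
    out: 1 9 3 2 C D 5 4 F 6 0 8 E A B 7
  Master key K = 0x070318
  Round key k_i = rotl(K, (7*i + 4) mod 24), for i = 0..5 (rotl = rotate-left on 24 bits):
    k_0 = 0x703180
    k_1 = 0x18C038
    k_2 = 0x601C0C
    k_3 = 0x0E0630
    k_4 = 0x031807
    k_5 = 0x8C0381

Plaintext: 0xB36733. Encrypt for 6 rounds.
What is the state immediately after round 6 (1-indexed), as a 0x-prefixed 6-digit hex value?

s_0 = plaintext = 0xB36733
s_1 = Round(s_0, k_0) = 0x733EB4
s_2 = Round(s_1, k_1) = 0xEB4CCD
s_3 = Round(s_2, k_2) = 0xCCDF5D
s_4 = Round(s_3, k_3) = 0xF5DA97
s_5 = Round(s_4, k_4) = 0xA97C3C
s_6 = Round(s_5, k_5) = 0xC3CD1D

0xC3CD1D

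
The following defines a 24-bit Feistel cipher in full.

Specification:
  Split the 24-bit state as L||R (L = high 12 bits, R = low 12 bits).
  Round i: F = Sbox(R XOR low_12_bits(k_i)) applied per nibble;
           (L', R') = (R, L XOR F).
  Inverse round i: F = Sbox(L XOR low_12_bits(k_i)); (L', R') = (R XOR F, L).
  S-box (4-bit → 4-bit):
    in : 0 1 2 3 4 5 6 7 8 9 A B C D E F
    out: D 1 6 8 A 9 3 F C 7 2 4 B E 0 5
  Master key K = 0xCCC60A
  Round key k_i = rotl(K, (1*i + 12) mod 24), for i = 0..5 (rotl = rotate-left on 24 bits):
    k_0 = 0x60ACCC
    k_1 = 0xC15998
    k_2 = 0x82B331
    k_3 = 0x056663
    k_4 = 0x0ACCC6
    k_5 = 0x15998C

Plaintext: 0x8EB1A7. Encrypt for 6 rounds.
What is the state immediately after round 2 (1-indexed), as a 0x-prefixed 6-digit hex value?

s_0 = plaintext = 0x8EB1A7
s_1 = Round(s_0, k_0) = 0x1A76DF
s_2 = Round(s_1, k_1) = 0x6DF408
s_3 = Round(s_2, k_2) = 0x408958
s_4 = Round(s_3, k_3) = 0x95818C
s_5 = Round(s_4, k_4) = 0x18C7FA
s_6 = Round(s_5, k_5) = 0x7FA17F

0x6DF408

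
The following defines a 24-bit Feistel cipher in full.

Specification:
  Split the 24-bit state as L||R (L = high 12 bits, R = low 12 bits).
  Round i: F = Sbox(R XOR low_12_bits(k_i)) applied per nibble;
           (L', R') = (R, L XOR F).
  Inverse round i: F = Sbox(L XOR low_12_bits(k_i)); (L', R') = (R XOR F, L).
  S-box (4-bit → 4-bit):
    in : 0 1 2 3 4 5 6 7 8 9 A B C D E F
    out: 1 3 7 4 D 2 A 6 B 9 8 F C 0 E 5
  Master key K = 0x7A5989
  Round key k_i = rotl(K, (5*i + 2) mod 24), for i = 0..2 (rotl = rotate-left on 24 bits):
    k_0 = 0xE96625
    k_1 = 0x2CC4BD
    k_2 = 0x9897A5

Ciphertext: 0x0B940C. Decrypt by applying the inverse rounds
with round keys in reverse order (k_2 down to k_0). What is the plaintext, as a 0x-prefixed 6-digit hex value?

s_0 = ciphertext = 0x0B940C
s_1 = InvRound(s_0, k_2) = 0x2300B9
s_2 = InvRound(s_1, k_1) = 0xA09230
s_3 = InvRound(s_2, k_0) = 0xE4CA09

0xE4CA09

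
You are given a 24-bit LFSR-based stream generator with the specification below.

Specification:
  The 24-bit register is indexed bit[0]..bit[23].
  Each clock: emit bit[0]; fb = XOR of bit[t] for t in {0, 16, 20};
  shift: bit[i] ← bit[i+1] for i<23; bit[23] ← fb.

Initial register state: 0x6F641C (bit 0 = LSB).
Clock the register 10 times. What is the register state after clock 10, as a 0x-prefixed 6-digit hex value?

0xC95BD9

reg_0 = 0x6F641C
clock 1: out=0, reg = 0xB7B20E
clock 2: out=0, reg = 0x5BD907
clock 3: out=1, reg = 0xADEC83
clock 4: out=1, reg = 0x56F641
clock 5: out=1, reg = 0x2B7B20
clock 6: out=0, reg = 0x95BD90
clock 7: out=0, reg = 0x4ADEC8
clock 8: out=0, reg = 0x256F64
clock 9: out=0, reg = 0x92B7B2
clock 10: out=0, reg = 0xC95BD9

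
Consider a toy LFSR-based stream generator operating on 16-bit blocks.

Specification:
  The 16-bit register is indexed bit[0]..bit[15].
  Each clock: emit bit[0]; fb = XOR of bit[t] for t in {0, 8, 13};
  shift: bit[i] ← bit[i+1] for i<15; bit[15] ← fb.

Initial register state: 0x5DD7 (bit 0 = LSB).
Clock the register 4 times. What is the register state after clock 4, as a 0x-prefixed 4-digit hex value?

0x85DD

reg_0 = 0x5DD7
clock 1: out=1, reg = 0x2EEB
clock 2: out=1, reg = 0x1775
clock 3: out=1, reg = 0x0BBA
clock 4: out=0, reg = 0x85DD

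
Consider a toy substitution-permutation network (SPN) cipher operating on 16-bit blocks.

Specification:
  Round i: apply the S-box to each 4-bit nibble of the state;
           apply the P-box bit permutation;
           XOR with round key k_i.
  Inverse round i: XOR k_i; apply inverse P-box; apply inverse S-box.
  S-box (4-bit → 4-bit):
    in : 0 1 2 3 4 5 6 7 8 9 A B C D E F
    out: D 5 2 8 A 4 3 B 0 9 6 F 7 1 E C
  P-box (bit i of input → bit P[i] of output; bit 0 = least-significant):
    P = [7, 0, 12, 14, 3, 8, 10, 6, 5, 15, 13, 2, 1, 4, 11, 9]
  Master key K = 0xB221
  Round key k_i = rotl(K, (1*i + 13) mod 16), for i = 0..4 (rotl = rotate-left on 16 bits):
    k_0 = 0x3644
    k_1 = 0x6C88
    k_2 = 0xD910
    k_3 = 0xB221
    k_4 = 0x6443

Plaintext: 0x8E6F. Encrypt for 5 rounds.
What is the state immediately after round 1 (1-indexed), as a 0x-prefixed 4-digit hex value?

s_0 = plaintext = 0x8E6F
s_1 = Round(s_0, k_0) = 0xC748
s_2 = Round(s_1, k_1) = 0xE5FE
s_3 = Round(s_2, k_2) = 0xA741
s_4 = Round(s_3, k_3) = 0x2BD5
s_5 = Round(s_4, k_4) = 0xD47F

0xC748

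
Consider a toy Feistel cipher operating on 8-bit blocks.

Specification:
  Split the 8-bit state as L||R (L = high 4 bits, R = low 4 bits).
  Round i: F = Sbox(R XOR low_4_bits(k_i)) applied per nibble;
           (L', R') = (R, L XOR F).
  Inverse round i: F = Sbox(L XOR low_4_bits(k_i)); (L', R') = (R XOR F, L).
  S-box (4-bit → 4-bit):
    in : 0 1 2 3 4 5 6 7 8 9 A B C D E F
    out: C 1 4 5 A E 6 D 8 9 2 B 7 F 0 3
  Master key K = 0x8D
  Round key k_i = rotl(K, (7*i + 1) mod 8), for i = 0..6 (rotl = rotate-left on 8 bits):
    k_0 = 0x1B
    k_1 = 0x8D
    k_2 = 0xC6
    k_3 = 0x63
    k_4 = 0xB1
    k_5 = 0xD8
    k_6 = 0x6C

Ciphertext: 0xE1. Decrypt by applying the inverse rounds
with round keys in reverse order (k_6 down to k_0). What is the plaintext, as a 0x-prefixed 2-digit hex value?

s_0 = ciphertext = 0xE1
s_1 = InvRound(s_0, k_6) = 0x5E
s_2 = InvRound(s_1, k_5) = 0x15
s_3 = InvRound(s_2, k_4) = 0x91
s_4 = InvRound(s_3, k_3) = 0x39
s_5 = InvRound(s_4, k_2) = 0x73
s_6 = InvRound(s_5, k_1) = 0x17
s_7 = InvRound(s_6, k_0) = 0x51

0x51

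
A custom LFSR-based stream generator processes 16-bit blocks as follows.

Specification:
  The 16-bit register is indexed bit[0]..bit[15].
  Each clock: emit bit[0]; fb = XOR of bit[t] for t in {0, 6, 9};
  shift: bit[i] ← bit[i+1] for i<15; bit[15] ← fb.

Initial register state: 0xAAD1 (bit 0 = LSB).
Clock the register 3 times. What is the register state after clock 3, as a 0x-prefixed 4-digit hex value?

reg_0 = 0xAAD1
clock 1: out=1, reg = 0xD568
clock 2: out=0, reg = 0xEAB4
clock 3: out=0, reg = 0xF55A

0xF55A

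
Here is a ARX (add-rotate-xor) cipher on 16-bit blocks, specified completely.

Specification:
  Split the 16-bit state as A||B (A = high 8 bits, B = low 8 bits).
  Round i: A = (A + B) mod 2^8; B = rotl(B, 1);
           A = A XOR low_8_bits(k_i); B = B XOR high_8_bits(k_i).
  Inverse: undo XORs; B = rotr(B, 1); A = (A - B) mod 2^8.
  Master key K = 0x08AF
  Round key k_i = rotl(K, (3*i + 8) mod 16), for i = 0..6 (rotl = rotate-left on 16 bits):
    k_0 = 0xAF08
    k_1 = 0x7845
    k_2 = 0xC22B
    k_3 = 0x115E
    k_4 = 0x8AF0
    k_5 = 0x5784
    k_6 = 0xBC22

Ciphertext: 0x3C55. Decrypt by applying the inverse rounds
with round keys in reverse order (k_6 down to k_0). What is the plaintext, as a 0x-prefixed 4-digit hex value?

0x9B5A

s_0 = ciphertext = 0x3C55
s_1 = InvRound(s_0, k_6) = 0x2AF4
s_2 = InvRound(s_1, k_5) = 0xDDD1
s_3 = InvRound(s_2, k_4) = 0x80AD
s_4 = InvRound(s_3, k_3) = 0x805E
s_5 = InvRound(s_4, k_2) = 0x5D4E
s_6 = InvRound(s_5, k_1) = 0xFD1B
s_7 = InvRound(s_6, k_0) = 0x9B5A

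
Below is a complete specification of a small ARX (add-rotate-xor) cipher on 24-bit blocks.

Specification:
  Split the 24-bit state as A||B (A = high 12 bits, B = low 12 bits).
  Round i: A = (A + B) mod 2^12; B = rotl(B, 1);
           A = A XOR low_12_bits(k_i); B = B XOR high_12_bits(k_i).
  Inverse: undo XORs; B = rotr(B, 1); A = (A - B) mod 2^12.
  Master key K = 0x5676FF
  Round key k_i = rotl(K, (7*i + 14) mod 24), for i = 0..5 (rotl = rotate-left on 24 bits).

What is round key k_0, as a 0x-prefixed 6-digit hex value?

K = 0x5676FF
k_0 = rotl(K, (7*0+14) mod 24) = rotl(K, 14) = 0xBFD59D

0xBFD59D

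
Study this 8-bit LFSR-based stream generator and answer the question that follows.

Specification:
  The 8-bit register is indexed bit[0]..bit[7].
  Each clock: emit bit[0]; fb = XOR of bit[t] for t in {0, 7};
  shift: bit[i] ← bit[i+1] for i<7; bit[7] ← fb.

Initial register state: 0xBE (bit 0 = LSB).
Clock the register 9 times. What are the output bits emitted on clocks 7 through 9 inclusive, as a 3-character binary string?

reg_0 = 0xBE
clock 1: out=0, reg = 0xDF
clock 2: out=1, reg = 0x6F
clock 3: out=1, reg = 0xB7
clock 4: out=1, reg = 0x5B
clock 5: out=1, reg = 0xAD
clock 6: out=1, reg = 0x56
clock 7: out=0, reg = 0x2B
clock 8: out=1, reg = 0x95
clock 9: out=1, reg = 0x4A

011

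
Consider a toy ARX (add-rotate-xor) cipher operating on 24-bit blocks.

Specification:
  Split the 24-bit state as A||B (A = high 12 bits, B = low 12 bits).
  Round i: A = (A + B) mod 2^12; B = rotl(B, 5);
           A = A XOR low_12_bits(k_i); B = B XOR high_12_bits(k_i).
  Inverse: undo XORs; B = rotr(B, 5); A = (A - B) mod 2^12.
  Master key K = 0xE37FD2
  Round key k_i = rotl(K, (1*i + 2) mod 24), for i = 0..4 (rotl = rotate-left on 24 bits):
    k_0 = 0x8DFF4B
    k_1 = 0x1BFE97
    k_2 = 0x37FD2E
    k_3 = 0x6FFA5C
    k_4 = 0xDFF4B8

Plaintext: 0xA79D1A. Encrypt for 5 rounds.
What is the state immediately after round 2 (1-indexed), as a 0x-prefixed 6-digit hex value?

0xACA108

s_0 = plaintext = 0xA79D1A
s_1 = Round(s_0, k_0) = 0x8D8B85
s_2 = Round(s_1, k_1) = 0xACA108
s_3 = Round(s_2, k_2) = 0x6FC27D
s_4 = Round(s_3, k_3) = 0x32595B
s_5 = Round(s_4, k_4) = 0x83868D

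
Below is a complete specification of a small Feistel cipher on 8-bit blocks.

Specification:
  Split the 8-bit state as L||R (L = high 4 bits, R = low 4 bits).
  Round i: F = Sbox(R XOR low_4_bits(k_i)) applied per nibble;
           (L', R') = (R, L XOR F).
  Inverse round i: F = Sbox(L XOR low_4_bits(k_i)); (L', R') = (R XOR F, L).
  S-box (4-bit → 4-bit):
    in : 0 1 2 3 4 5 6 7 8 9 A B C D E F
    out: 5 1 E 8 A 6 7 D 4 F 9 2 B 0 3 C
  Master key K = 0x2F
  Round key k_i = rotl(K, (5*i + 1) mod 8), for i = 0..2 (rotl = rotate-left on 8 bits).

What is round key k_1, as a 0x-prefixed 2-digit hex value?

0xCB

K = 0x2F
k_0 = rotl(K, (5*0+1) mod 8) = rotl(K, 1) = 0x5E
k_1 = rotl(K, (5*1+1) mod 8) = rotl(K, 6) = 0xCB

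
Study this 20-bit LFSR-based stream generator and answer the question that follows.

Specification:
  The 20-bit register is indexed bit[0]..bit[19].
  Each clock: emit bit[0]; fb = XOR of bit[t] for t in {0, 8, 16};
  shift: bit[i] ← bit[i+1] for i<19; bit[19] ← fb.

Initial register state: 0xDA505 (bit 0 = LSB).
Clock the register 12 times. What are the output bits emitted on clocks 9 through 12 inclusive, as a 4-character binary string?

reg_0 = 0xDA505
clock 1: out=1, reg = 0xED282
clock 2: out=0, reg = 0x76941
clock 3: out=1, reg = 0xBB4A0
clock 4: out=0, reg = 0xDDA50
clock 5: out=0, reg = 0xEED28
clock 6: out=0, reg = 0xF7694
clock 7: out=0, reg = 0xFBB4A
clock 8: out=0, reg = 0x7DDA5
clock 9: out=1, reg = 0xBEED2
clock 10: out=0, reg = 0xDF769
clock 11: out=1, reg = 0xEFBB4
clock 12: out=0, reg = 0xF7DDA

1010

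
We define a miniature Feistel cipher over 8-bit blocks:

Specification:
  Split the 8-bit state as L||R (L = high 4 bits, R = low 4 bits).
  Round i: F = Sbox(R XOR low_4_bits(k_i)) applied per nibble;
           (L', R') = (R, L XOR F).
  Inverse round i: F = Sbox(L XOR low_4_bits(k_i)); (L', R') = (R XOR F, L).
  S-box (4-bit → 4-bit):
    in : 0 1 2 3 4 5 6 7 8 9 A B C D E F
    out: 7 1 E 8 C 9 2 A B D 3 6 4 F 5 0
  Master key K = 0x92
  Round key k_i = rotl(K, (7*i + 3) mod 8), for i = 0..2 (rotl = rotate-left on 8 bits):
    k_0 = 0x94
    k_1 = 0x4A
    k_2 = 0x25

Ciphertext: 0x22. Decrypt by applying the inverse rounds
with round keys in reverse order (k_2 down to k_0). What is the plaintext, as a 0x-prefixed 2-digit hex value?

0x3C

s_0 = ciphertext = 0x22
s_1 = InvRound(s_0, k_2) = 0x82
s_2 = InvRound(s_1, k_1) = 0xC8
s_3 = InvRound(s_2, k_0) = 0x3C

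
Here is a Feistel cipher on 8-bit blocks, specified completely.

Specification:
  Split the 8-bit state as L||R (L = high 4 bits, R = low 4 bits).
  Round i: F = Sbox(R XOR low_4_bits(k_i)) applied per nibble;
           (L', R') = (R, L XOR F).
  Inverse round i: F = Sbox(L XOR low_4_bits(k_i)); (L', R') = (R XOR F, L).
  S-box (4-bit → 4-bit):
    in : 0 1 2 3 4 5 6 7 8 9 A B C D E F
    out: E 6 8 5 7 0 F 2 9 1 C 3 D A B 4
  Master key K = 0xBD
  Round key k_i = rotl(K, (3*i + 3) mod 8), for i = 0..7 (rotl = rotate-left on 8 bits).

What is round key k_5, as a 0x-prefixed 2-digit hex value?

0xF6

K = 0xBD
k_0 = rotl(K, (3*0+3) mod 8) = rotl(K, 3) = 0xED
k_1 = rotl(K, (3*1+3) mod 8) = rotl(K, 6) = 0x6F
k_2 = rotl(K, (3*2+3) mod 8) = rotl(K, 1) = 0x7B
k_3 = rotl(K, (3*3+3) mod 8) = rotl(K, 4) = 0xDB
k_4 = rotl(K, (3*4+3) mod 8) = rotl(K, 7) = 0xDE
k_5 = rotl(K, (3*5+3) mod 8) = rotl(K, 2) = 0xF6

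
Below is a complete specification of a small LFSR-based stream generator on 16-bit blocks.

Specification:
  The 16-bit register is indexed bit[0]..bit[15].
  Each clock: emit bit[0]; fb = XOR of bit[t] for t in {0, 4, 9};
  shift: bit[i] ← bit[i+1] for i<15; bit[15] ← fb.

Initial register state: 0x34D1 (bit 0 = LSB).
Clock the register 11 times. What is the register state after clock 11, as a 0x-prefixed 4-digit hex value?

reg_0 = 0x34D1
clock 1: out=1, reg = 0x1A68
clock 2: out=0, reg = 0x8D34
clock 3: out=0, reg = 0xC69A
clock 4: out=0, reg = 0x634D
clock 5: out=1, reg = 0x31A6
clock 6: out=0, reg = 0x18D3
clock 7: out=1, reg = 0x0C69
clock 8: out=1, reg = 0x8634
clock 9: out=0, reg = 0x431A
clock 10: out=0, reg = 0x218D
clock 11: out=1, reg = 0x90C6

0x90C6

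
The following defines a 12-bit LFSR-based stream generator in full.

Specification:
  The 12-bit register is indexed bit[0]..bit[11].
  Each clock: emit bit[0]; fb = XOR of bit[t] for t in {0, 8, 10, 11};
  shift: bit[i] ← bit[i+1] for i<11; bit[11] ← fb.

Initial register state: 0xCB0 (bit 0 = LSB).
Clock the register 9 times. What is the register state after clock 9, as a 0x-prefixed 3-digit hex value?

reg_0 = 0xCB0
clock 1: out=0, reg = 0x658
clock 2: out=0, reg = 0xB2C
clock 3: out=0, reg = 0x596
clock 4: out=0, reg = 0x2CB
clock 5: out=1, reg = 0x965
clock 6: out=1, reg = 0xCB2
clock 7: out=0, reg = 0x659
clock 8: out=1, reg = 0x32C
clock 9: out=0, reg = 0x996

0x996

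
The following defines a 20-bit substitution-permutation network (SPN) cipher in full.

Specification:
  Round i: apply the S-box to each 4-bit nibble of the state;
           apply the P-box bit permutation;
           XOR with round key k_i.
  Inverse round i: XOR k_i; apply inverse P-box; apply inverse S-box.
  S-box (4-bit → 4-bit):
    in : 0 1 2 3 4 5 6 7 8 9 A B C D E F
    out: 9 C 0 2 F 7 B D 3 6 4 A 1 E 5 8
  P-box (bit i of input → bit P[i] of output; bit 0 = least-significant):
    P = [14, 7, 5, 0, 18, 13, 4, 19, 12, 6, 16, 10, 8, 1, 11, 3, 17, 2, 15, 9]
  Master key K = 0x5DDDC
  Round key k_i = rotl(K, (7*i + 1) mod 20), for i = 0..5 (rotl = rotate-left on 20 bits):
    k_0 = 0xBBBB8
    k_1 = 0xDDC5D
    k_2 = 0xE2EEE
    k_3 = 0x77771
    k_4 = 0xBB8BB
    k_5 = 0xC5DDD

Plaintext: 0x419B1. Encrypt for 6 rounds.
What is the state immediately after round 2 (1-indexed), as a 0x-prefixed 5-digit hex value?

s_0 = plaintext = 0x419B1
s_1 = Round(s_0, k_0) = 0x011D5
s_2 = Round(s_1, k_1) = 0x6B2E5
s_3 = Round(s_2, k_2) = 0x86C50
s_4 = Round(s_3, k_3) = 0x1066E
s_5 = Round(s_4, k_4) = 0x74FD3
s_6 = Round(s_5, k_5) = 0x6F247

0x6B2E5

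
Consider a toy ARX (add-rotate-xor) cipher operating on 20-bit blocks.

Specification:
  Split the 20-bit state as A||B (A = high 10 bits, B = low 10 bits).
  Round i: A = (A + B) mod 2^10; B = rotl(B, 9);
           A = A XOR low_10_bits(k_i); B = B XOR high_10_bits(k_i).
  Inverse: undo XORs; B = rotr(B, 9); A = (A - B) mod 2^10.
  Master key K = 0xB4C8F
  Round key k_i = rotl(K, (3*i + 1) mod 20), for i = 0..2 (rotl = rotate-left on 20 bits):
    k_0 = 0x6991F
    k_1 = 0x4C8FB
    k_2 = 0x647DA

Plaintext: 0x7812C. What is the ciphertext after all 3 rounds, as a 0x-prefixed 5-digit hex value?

0xAE144

s_0 = plaintext = 0x7812C
s_1 = Round(s_0, k_0) = 0x84D30
s_2 = Round(s_1, k_1) = 0xEE1AA
s_3 = Round(s_2, k_2) = 0xAE144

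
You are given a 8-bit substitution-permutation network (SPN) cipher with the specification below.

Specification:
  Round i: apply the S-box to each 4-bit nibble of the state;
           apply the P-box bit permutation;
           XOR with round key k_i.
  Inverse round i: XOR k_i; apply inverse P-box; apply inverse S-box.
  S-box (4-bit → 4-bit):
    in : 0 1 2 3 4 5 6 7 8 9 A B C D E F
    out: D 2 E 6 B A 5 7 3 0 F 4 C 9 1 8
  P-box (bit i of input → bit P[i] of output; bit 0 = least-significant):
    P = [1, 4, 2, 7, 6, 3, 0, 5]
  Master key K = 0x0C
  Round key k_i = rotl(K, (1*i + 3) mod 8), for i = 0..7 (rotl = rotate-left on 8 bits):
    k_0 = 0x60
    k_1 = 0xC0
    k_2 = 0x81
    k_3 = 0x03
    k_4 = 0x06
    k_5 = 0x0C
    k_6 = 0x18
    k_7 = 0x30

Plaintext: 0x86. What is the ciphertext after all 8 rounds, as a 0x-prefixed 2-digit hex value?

0xC5

s_0 = plaintext = 0x86
s_1 = Round(s_0, k_0) = 0x2E
s_2 = Round(s_1, k_1) = 0xEB
s_3 = Round(s_2, k_2) = 0xC5
s_4 = Round(s_3, k_3) = 0xB2
s_5 = Round(s_4, k_4) = 0x93
s_6 = Round(s_5, k_5) = 0x18
s_7 = Round(s_6, k_6) = 0x02
s_8 = Round(s_7, k_7) = 0xC5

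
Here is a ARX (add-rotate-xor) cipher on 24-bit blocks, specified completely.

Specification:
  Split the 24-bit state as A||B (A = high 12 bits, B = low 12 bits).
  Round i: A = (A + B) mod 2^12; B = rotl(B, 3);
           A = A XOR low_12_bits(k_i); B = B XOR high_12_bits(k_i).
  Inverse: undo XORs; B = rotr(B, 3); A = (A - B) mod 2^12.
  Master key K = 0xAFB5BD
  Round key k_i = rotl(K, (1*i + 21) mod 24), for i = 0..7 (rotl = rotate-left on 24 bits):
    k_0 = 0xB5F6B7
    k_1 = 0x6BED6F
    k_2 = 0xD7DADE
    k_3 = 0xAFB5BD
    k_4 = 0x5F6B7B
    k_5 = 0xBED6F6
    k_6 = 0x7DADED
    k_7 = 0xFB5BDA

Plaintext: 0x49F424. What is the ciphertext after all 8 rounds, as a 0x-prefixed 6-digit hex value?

s_0 = plaintext = 0x49F424
s_1 = Round(s_0, k_0) = 0xE74A7D
s_2 = Round(s_1, k_1) = 0x59E553
s_3 = Round(s_2, k_2) = 0x02F7E7
s_4 = Round(s_3, k_3) = 0xDAB5C0
s_5 = Round(s_4, k_4) = 0x810BF4
s_6 = Round(s_5, k_5) = 0x2F2448
s_7 = Round(s_6, k_6) = 0xAD7598
s_8 = Round(s_7, k_7) = 0xBB5377

0xBB5377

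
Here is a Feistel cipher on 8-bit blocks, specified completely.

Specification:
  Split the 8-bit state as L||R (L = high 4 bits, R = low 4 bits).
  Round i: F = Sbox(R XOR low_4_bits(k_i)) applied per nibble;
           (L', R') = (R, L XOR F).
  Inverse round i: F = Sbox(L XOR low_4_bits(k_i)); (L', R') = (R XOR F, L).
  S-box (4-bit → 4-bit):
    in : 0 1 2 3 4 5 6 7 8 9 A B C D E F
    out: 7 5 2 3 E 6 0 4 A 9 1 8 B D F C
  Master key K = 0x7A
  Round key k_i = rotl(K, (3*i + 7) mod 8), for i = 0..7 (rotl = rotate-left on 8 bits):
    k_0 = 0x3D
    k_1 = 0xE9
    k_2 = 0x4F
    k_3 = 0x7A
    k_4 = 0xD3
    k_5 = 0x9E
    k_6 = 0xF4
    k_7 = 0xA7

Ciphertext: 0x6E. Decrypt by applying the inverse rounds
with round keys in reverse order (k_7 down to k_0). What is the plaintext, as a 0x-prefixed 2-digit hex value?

0x0D

s_0 = ciphertext = 0x6E
s_1 = InvRound(s_0, k_7) = 0xB6
s_2 = InvRound(s_1, k_6) = 0xAB
s_3 = InvRound(s_2, k_5) = 0x5A
s_4 = InvRound(s_3, k_4) = 0xA5
s_5 = InvRound(s_4, k_3) = 0x2A
s_6 = InvRound(s_5, k_2) = 0x72
s_7 = InvRound(s_6, k_1) = 0xD7
s_8 = InvRound(s_7, k_0) = 0x0D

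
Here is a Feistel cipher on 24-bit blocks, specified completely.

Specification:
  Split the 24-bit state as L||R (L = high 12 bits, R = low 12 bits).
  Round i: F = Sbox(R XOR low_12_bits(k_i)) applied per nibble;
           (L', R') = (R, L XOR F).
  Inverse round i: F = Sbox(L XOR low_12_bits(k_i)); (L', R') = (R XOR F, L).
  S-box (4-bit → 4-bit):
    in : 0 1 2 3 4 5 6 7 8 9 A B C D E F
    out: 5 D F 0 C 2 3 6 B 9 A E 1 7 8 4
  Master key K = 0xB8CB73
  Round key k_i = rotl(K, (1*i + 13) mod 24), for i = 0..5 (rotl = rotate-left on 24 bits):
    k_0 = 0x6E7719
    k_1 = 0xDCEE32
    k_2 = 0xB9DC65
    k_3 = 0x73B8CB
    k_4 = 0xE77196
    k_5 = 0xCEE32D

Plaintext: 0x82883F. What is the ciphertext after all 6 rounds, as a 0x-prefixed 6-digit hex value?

0x3798AF

s_0 = plaintext = 0x82883F
s_1 = Round(s_0, k_0) = 0x83FCDB
s_2 = Round(s_1, k_1) = 0xCDB7B6
s_3 = Round(s_2, k_2) = 0x7B62AB
s_4 = Round(s_3, k_3) = 0x2ABD83
s_5 = Round(s_4, k_4) = 0xD83379
s_6 = Round(s_5, k_5) = 0x3798AF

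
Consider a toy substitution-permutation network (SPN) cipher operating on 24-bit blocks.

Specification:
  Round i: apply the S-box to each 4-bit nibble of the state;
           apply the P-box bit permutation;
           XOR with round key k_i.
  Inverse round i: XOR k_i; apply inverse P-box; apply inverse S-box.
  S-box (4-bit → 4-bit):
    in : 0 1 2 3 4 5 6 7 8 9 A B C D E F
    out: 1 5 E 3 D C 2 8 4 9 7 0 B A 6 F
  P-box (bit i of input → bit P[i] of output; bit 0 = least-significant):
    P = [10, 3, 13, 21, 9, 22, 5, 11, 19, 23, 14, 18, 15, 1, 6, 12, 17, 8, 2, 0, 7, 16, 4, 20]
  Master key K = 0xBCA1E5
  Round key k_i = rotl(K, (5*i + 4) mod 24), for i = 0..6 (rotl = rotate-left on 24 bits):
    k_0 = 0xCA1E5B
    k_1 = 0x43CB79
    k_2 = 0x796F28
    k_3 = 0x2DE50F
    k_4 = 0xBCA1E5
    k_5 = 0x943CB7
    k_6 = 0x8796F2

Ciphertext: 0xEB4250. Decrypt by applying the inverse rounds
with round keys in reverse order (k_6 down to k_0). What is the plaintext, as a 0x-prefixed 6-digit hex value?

s_0 = ciphertext = 0xEB4250
s_1 = InvRound(s_0, k_6) = 0x0BC4E9
s_2 = InvRound(s_1, k_5) = 0x21FF7E
s_3 = InvRound(s_2, k_4) = 0xF7DF93
s_4 = InvRound(s_3, k_3) = 0x4173CE
s_5 = InvRound(s_4, k_2) = 0x982059
s_6 = InvRound(s_5, k_1) = 0xD30AF8
s_7 = InvRound(s_6, k_0) = 0xC7D080

0xC7D080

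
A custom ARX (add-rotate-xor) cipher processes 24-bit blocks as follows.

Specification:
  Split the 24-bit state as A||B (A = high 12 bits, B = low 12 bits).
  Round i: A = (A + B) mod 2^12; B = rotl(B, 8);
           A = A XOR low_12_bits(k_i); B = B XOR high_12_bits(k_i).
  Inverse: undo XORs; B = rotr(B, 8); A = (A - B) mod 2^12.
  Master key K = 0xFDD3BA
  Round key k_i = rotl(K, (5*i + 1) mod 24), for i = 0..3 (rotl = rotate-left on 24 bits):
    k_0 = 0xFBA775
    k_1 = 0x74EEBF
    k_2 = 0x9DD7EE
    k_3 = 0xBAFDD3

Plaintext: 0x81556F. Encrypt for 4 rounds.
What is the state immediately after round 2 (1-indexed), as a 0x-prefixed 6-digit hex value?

0x562B40

s_0 = plaintext = 0x81556F
s_1 = Round(s_0, k_0) = 0xAF10EC
s_2 = Round(s_1, k_1) = 0x562B40
s_3 = Round(s_2, k_2) = 0x74C969
s_4 = Round(s_3, k_3) = 0xD66239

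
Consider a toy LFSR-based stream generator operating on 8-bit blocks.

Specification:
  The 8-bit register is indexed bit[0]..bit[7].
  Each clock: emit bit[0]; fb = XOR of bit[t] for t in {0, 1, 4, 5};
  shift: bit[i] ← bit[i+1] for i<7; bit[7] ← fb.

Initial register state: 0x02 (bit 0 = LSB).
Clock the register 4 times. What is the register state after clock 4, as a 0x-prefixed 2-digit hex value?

0xB0

reg_0 = 0x02
clock 1: out=0, reg = 0x81
clock 2: out=1, reg = 0xC0
clock 3: out=0, reg = 0x60
clock 4: out=0, reg = 0xB0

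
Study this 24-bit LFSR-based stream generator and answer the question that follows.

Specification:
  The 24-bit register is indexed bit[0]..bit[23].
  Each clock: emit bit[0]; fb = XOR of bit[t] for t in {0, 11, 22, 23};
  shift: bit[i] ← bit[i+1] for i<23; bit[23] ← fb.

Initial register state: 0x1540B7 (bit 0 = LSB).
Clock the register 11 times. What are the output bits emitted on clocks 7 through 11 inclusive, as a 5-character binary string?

01000

reg_0 = 0x1540B7
clock 1: out=1, reg = 0x8AA05B
clock 2: out=1, reg = 0x45502D
clock 3: out=1, reg = 0x22A816
clock 4: out=0, reg = 0x91540B
clock 5: out=1, reg = 0x48AA05
clock 6: out=1, reg = 0xA45502
clock 7: out=0, reg = 0xD22A81
clock 8: out=1, reg = 0x691540
clock 9: out=0, reg = 0xB48AA0
clock 10: out=0, reg = 0x5A4550
clock 11: out=0, reg = 0xAD22A8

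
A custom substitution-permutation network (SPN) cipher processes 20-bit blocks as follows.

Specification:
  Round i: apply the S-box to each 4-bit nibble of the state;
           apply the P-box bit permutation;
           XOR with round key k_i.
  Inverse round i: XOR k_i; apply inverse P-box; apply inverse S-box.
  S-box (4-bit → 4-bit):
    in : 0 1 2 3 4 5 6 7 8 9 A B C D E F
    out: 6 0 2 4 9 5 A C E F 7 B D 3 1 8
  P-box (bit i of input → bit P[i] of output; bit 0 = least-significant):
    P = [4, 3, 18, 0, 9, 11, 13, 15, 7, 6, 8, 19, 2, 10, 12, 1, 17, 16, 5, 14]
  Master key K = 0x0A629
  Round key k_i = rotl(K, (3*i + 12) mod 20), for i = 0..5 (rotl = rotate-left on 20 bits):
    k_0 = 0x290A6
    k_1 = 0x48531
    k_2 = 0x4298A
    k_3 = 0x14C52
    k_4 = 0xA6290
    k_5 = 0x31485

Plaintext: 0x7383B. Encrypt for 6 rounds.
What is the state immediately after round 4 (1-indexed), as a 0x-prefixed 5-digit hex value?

0x796A9

s_0 = plaintext = 0x7383B
s_1 = Round(s_0, k_0) = 0xAE1DF
s_2 = Round(s_1, k_1) = 0x78F14
s_3 = Round(s_2, k_2) = 0xC7DB9
s_4 = Round(s_3, k_3) = 0x796A9
s_5 = Round(s_4, k_4) = 0x61CEF
s_6 = Round(s_5, k_5) = 0xA5704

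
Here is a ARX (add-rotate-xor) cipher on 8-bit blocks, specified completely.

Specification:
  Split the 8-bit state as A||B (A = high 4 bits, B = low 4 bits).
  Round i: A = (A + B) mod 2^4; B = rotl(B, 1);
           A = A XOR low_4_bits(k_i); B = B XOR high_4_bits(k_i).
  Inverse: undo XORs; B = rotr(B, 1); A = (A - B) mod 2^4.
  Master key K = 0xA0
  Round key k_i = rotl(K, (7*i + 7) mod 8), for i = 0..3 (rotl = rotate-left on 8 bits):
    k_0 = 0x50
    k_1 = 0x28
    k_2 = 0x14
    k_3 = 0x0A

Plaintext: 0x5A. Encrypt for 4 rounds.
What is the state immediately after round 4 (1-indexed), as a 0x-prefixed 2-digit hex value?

0x8A

s_0 = plaintext = 0x5A
s_1 = Round(s_0, k_0) = 0xF0
s_2 = Round(s_1, k_1) = 0x72
s_3 = Round(s_2, k_2) = 0xD5
s_4 = Round(s_3, k_3) = 0x8A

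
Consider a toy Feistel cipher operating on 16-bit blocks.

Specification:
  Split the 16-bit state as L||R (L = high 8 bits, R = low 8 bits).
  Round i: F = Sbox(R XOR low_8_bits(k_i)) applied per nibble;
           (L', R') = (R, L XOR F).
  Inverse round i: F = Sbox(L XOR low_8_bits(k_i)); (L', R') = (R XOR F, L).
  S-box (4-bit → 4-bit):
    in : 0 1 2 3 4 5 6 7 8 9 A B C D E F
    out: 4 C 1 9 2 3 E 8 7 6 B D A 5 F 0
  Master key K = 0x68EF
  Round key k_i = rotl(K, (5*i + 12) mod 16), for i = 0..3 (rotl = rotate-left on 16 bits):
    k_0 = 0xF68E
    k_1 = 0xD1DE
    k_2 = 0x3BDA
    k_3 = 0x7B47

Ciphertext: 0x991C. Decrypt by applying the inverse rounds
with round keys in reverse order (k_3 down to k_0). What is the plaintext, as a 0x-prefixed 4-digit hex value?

0xA35F

s_0 = ciphertext = 0x991C
s_1 = InvRound(s_0, k_3) = 0x4399
s_2 = InvRound(s_1, k_2) = 0xFF43
s_3 = InvRound(s_2, k_1) = 0x5FFF
s_4 = InvRound(s_3, k_0) = 0xA35F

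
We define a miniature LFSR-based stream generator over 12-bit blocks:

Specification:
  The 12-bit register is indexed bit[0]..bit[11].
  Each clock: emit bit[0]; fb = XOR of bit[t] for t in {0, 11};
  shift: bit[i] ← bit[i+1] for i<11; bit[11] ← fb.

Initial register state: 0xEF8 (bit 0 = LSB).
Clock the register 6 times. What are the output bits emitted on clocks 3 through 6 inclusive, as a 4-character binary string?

reg_0 = 0xEF8
clock 1: out=0, reg = 0xF7C
clock 2: out=0, reg = 0xFBE
clock 3: out=0, reg = 0xFDF
clock 4: out=1, reg = 0x7EF
clock 5: out=1, reg = 0xBF7
clock 6: out=1, reg = 0x5FB

0111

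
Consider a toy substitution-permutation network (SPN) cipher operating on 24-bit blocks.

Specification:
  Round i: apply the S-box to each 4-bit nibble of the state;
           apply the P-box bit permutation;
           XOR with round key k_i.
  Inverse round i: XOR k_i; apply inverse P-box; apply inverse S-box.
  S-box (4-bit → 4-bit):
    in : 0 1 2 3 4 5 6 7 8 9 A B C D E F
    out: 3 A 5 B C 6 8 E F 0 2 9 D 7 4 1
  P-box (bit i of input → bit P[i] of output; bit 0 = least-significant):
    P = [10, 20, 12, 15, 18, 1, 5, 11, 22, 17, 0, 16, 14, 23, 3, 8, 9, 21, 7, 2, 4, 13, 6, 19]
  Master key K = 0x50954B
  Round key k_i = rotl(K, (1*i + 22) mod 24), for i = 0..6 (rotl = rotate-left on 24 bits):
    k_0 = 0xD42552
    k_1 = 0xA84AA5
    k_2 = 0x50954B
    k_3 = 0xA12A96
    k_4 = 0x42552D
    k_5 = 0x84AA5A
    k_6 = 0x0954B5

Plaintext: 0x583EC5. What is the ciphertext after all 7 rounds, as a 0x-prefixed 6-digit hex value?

0x8B91FF

s_0 = plaintext = 0x583EC5
s_1 = Round(s_0, k_0) = 0x605EB7
s_2 = Round(s_1, k_1) = 0x14D0AC
s_3 = Round(s_2, k_2) = 0x9A61C5
s_4 = Round(s_3, k_3) = 0x9633B6
s_5 = Round(s_4, k_4) = 0x859C29
s_6 = Round(s_5, k_5) = 0xE98AAB
s_7 = Round(s_6, k_6) = 0x8B91FF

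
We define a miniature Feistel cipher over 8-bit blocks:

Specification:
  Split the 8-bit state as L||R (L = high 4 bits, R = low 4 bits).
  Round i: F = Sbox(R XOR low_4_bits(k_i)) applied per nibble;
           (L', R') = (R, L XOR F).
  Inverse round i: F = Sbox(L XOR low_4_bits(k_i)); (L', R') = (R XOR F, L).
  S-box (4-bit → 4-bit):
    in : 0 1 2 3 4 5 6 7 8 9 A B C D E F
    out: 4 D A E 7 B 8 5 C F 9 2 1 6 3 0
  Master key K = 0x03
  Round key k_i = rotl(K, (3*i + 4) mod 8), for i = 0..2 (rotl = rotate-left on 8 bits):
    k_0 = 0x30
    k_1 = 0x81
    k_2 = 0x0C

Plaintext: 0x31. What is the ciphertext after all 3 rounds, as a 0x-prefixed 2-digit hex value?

s_0 = plaintext = 0x31
s_1 = Round(s_0, k_0) = 0x1E
s_2 = Round(s_1, k_1) = 0xE1
s_3 = Round(s_2, k_2) = 0x18

0x18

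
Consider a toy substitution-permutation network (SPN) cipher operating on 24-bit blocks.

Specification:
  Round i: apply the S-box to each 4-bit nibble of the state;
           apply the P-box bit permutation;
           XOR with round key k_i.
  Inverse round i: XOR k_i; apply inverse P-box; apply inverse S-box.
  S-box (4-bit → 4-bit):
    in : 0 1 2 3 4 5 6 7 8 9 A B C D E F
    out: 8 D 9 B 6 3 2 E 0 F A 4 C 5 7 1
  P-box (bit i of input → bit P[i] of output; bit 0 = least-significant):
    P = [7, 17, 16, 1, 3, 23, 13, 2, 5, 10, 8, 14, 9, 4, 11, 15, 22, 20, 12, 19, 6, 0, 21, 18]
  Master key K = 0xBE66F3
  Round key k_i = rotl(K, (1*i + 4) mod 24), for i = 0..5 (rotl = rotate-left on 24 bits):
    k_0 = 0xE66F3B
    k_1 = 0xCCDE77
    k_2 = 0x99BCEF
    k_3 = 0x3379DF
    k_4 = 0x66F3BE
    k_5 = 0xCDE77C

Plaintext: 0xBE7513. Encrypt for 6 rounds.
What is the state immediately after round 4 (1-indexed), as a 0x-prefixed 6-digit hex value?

s_0 = plaintext = 0xBE7513
s_1 = Round(s_0, k_0) = 0x94D385
s_2 = Round(s_1, k_1) = 0xFA8096
s_3 = Round(s_2, k_2) = 0x03DCA3
s_4 = Round(s_3, k_3) = 0xED3259
s_5 = Round(s_4, k_4) = 0x852145
s_6 = Round(s_5, k_5) = 0x1F04DC

0xED3259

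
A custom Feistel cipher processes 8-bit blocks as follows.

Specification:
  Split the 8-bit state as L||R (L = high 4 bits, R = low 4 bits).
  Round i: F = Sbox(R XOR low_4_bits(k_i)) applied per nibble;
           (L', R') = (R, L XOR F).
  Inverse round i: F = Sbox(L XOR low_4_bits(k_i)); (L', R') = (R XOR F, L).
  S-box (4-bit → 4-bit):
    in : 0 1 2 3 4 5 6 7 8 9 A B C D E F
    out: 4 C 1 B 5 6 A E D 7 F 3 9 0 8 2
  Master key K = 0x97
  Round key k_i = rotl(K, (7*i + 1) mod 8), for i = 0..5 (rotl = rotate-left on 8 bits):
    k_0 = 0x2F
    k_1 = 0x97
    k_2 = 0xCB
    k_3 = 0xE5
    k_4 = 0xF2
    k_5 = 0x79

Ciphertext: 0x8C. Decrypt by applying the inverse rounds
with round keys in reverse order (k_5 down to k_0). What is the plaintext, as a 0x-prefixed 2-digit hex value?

0xDB

s_0 = ciphertext = 0x8C
s_1 = InvRound(s_0, k_5) = 0x08
s_2 = InvRound(s_1, k_4) = 0x90
s_3 = InvRound(s_2, k_3) = 0x99
s_4 = InvRound(s_3, k_2) = 0x89
s_5 = InvRound(s_4, k_1) = 0xB8
s_6 = InvRound(s_5, k_0) = 0xDB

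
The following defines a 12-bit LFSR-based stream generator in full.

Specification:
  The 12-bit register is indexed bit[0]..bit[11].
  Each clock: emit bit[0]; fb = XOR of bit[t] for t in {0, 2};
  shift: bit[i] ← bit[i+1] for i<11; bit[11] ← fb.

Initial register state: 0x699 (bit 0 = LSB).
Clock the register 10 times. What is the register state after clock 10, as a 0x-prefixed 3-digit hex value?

reg_0 = 0x699
clock 1: out=1, reg = 0xB4C
clock 2: out=0, reg = 0xDA6
clock 3: out=0, reg = 0xED3
clock 4: out=1, reg = 0xF69
clock 5: out=1, reg = 0xFB4
clock 6: out=0, reg = 0xFDA
clock 7: out=0, reg = 0x7ED
clock 8: out=1, reg = 0x3F6
clock 9: out=0, reg = 0x9FB
clock 10: out=1, reg = 0xCFD

0xCFD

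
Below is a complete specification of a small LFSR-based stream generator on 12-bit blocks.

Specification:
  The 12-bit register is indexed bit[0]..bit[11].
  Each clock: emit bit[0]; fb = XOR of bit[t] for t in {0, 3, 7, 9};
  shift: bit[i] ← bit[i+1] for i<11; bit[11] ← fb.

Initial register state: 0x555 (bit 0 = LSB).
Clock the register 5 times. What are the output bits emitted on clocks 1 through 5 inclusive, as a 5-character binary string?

reg_0 = 0x555
clock 1: out=1, reg = 0xAAA
clock 2: out=0, reg = 0xD55
clock 3: out=1, reg = 0xEAA
clock 4: out=0, reg = 0xF55
clock 5: out=1, reg = 0x7AA

10101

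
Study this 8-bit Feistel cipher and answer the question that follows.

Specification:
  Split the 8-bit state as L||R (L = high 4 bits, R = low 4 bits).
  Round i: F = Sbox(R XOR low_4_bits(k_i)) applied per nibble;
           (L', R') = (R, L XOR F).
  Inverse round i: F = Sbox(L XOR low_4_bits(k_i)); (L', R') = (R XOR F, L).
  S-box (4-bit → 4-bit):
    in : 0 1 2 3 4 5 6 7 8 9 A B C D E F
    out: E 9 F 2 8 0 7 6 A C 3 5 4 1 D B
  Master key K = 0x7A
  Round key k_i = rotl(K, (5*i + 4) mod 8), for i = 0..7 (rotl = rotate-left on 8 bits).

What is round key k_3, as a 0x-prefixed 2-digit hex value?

0xD3

K = 0x7A
k_0 = rotl(K, (5*0+4) mod 8) = rotl(K, 4) = 0xA7
k_1 = rotl(K, (5*1+4) mod 8) = rotl(K, 1) = 0xF4
k_2 = rotl(K, (5*2+4) mod 8) = rotl(K, 6) = 0x9E
k_3 = rotl(K, (5*3+4) mod 8) = rotl(K, 3) = 0xD3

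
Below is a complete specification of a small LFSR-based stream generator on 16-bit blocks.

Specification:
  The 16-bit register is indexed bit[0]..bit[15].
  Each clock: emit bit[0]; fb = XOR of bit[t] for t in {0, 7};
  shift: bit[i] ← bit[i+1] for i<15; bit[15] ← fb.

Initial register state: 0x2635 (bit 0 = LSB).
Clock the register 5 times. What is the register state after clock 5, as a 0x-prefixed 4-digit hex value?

0xC931

reg_0 = 0x2635
clock 1: out=1, reg = 0x931A
clock 2: out=0, reg = 0x498D
clock 3: out=1, reg = 0x24C6
clock 4: out=0, reg = 0x9263
clock 5: out=1, reg = 0xC931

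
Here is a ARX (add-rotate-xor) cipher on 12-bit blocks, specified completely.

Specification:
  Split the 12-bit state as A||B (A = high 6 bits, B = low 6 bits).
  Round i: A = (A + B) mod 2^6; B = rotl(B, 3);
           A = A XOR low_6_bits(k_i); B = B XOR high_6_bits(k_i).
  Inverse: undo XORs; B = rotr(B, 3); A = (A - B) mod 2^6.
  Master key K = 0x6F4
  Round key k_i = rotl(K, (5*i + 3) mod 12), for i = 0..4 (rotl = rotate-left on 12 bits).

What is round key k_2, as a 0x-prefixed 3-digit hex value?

K = 0x6F4
k_0 = rotl(K, (5*0+3) mod 12) = rotl(K, 3) = 0x7A3
k_1 = rotl(K, (5*1+3) mod 12) = rotl(K, 8) = 0x46F
k_2 = rotl(K, (5*2+3) mod 12) = rotl(K, 1) = 0xDE8

0xDE8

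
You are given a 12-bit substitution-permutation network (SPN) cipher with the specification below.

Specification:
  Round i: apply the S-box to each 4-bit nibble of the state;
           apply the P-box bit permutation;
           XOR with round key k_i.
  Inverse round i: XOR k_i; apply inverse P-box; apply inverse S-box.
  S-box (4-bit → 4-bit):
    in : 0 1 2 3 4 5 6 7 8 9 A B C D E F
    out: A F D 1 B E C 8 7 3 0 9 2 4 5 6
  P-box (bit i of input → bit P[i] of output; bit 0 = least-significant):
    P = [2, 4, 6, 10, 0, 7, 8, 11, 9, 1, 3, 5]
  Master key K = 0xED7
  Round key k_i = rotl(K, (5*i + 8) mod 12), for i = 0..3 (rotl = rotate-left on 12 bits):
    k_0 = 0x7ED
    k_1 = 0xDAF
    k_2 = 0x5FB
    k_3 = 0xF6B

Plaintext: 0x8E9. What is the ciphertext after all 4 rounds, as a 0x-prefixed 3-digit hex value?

0x627

s_0 = plaintext = 0x8E9
s_1 = Round(s_0, k_0) = 0x4F2
s_2 = Round(s_1, k_1) = 0xA49
s_3 = Round(s_2, k_2) = 0xD6E
s_4 = Round(s_3, k_3) = 0x627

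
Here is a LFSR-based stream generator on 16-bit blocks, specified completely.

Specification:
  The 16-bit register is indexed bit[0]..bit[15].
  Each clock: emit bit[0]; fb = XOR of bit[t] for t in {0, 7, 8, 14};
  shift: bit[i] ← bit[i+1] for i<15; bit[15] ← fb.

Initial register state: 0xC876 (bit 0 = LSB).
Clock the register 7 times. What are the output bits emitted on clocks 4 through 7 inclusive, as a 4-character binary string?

reg_0 = 0xC876
clock 1: out=0, reg = 0xE43B
clock 2: out=1, reg = 0x721D
clock 3: out=1, reg = 0x390E
clock 4: out=0, reg = 0x9C87
clock 5: out=1, reg = 0x4E43
clock 6: out=1, reg = 0x2721
clock 7: out=1, reg = 0x1390

0111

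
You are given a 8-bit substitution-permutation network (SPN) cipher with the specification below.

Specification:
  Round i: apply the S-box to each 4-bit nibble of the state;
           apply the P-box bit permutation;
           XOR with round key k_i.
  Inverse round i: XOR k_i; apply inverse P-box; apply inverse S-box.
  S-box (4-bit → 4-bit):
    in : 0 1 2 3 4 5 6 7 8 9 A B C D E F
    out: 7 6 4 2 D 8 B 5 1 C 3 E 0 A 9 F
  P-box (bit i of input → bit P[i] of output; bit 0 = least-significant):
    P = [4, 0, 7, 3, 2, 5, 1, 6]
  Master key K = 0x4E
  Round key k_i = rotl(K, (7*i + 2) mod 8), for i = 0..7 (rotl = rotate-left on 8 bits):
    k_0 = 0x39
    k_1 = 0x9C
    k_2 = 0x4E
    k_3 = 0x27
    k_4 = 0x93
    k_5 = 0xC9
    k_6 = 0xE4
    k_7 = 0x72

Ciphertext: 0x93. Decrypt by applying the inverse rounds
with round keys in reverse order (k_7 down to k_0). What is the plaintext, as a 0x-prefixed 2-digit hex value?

s_0 = ciphertext = 0x93
s_1 = InvRound(s_0, k_7) = 0xD1
s_2 = InvRound(s_1, k_6) = 0xAA
s_3 = InvRound(s_2, k_5) = 0xB3
s_4 = InvRound(s_3, k_4) = 0x3C
s_5 = InvRound(s_4, k_3) = 0x26
s_6 = InvRound(s_5, k_2) = 0xD5
s_7 = InvRound(s_6, k_1) = 0x5D
s_8 = InvRound(s_7, k_0) = 0x6C

0x6C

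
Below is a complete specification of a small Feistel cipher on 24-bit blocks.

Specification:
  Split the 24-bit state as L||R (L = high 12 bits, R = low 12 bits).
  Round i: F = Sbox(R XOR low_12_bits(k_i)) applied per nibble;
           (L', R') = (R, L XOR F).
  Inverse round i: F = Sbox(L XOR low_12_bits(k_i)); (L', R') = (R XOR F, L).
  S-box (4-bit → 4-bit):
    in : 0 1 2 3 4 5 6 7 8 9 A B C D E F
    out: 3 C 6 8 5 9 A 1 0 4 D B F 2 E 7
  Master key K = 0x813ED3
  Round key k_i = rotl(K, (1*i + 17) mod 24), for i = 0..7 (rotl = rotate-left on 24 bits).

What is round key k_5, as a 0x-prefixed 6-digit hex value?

K = 0x813ED3
k_0 = rotl(K, (1*0+17) mod 24) = rotl(K, 17) = 0xA7027D
k_1 = rotl(K, (1*1+17) mod 24) = rotl(K, 18) = 0x4E04FB
k_2 = rotl(K, (1*2+17) mod 24) = rotl(K, 19) = 0x9C09F6
k_3 = rotl(K, (1*3+17) mod 24) = rotl(K, 20) = 0x3813ED
k_4 = rotl(K, (1*4+17) mod 24) = rotl(K, 21) = 0x7027DA
k_5 = rotl(K, (1*5+17) mod 24) = rotl(K, 22) = 0xE04FB4

0xE04FB4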